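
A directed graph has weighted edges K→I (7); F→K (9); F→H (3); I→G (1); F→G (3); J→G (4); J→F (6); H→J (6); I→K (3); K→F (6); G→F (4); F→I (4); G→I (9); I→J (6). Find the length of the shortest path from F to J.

Some routes from F to J:
F→I→J: 4 + 6 = 10
F→H→J: 3 + 6 = 9
F→G→I→J: 3 + 9 + 6 = 18
The minimum is 9.

9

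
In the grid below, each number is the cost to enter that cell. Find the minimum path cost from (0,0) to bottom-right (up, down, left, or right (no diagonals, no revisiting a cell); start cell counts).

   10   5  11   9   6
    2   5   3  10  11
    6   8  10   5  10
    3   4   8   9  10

52

Path r0c0 -> r1c0 -> r2c0 -> r3c0 -> r3c1 -> r3c2 -> r3c3 -> r3c4: 10 + 2 + 6 + 3 + 4 + 8 + 9 + 10 = 52.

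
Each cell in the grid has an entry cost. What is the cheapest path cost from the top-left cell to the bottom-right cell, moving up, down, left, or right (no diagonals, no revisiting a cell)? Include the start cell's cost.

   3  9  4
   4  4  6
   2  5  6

20

Take r0c0 r1c0 r2c0 r2c1 r2c2 for a total of 3 + 4 + 2 + 5 + 6 = 20.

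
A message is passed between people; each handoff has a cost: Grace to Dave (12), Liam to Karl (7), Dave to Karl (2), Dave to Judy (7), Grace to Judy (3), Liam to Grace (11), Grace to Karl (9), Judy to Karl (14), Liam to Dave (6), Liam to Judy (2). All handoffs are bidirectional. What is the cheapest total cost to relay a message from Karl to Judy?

9

Comparing a few candidate routes:
Karl -> Dave -> Grace -> Judy: 2 + 12 + 3 = 17
Karl -> Grace -> Judy: 9 + 3 = 12
Karl -> Judy: 14
Karl -> Dave -> Liam -> Judy: 2 + 6 + 2 = 10
Karl -> Dave -> Judy: 2 + 7 = 9
Karl -> Liam -> Judy: 7 + 2 = 9
Best route has total 9.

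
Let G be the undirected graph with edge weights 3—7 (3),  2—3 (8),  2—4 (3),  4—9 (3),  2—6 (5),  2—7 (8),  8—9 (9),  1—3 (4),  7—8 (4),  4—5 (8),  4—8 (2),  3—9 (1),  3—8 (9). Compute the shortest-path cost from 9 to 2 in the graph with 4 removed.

Some routes from 9 to 2 avoiding 4:
9 → 3 → 8 → 7 → 2: 1 + 9 + 4 + 8 = 22
9 → 3 → 2: 1 + 8 = 9
9 → 3 → 7 → 2: 1 + 3 + 8 = 12
9 → 8 → 7 → 3 → 2: 9 + 4 + 3 + 8 = 24
9 → 8 → 7 → 2: 9 + 4 + 8 = 21
The minimum is 9.

9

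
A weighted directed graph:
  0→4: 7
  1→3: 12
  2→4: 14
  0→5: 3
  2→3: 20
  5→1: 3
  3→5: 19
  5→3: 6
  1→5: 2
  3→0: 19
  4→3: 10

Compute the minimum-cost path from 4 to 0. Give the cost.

29

Candidate routes:
4→3→0: 10 + 19 = 29
Shortest: 29.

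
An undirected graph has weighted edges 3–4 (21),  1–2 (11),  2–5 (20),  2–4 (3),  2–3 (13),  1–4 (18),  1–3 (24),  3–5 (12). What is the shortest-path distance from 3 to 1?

Comparing a few candidate routes:
3→4→1: 21 + 18 = 39
3→1: 24
3→4→2→1: 21 + 3 + 11 = 35
3→5→2→1: 12 + 20 + 11 = 43
3→2→1: 13 + 11 = 24
3→2→4→1: 13 + 3 + 18 = 34
Shortest: 24.

24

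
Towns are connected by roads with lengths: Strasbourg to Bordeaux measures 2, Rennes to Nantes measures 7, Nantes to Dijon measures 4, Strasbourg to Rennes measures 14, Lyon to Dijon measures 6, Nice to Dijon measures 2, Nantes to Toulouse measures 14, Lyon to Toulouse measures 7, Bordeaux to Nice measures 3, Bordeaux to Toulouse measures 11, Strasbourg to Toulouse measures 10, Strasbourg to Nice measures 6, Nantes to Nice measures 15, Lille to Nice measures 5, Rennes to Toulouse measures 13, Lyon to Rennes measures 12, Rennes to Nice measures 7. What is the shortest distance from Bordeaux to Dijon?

5

Some routes from Bordeaux to Dijon:
Bordeaux-Nice-Rennes-Nantes-Dijon: 3 + 7 + 7 + 4 = 21
Bordeaux-Nice-Dijon: 3 + 2 = 5
Bordeaux-Nice-Nantes-Dijon: 3 + 15 + 4 = 22
Bordeaux-Strasbourg-Nice-Dijon: 2 + 6 + 2 = 10
The minimum is 5.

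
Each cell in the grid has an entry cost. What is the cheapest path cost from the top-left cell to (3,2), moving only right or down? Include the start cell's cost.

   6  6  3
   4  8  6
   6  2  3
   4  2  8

28

Take r0c0 → r1c0 → r2c0 → r2c1 → r3c1 → r3c2 for a total of 6 + 4 + 6 + 2 + 2 + 8 = 28.
(Top row then right column would cost 32.)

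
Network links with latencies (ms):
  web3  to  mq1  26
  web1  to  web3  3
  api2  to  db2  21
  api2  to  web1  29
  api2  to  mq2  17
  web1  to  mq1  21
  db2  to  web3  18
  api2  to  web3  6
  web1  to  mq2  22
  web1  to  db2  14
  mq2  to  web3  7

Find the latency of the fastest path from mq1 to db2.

Comparing a few candidate routes:
mq1→web3→web1→db2: 26 + 3 + 14 = 43
mq1→web1→web3→db2: 21 + 3 + 18 = 42
mq1→web1→db2: 21 + 14 = 35
Shortest: 35 ms.

35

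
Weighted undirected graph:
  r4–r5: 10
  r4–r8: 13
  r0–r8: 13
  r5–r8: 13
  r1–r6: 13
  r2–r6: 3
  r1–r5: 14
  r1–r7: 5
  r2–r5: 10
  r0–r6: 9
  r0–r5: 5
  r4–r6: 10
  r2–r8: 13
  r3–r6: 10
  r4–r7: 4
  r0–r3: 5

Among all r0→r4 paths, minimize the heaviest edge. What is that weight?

Checking several routes:
r0 → r5 → r2 → r6 → r4: max(5, 10, 3, 10) = 10
r0 → r5 → r4: max(5, 10) = 10
r0 → r3 → r6 → r4: max(5, 10, 10) = 10
r0 → r3 → r6 → r2 → r5 → r4: max(5, 10, 3, 10, 10) = 10
r0 → r6 → r4: max(9, 10) = 10
r0 → r6 → r2 → r5 → r4: max(9, 3, 10, 10) = 10
Smallest bottleneck: 10.

10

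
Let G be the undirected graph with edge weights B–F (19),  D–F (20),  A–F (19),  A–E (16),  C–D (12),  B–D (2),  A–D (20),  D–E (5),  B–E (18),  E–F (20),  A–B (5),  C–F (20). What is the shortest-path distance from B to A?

5

Checking several routes:
B → F → A: 19 + 19 = 38
B → A: 5
B → D → E → A: 2 + 5 + 16 = 23
B → D → A: 2 + 20 = 22
B → D → F → A: 2 + 20 + 19 = 41
B → E → A: 18 + 16 = 34
The minimum is 5.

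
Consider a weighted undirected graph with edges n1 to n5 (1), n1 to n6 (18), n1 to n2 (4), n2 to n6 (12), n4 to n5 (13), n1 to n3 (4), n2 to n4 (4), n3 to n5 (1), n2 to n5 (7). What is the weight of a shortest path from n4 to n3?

10

Comparing a few candidate routes:
n4 → n2 → n1 → n3: 4 + 4 + 4 = 12
n4 → n2 → n1 → n5 → n3: 4 + 4 + 1 + 1 = 10
n4 → n5 → n3: 13 + 1 = 14
n4 → n5 → n1 → n3: 13 + 1 + 4 = 18
n4 → n2 → n5 → n3: 4 + 7 + 1 = 12
n4 → n2 → n5 → n1 → n3: 4 + 7 + 1 + 4 = 16
Best route has total 10.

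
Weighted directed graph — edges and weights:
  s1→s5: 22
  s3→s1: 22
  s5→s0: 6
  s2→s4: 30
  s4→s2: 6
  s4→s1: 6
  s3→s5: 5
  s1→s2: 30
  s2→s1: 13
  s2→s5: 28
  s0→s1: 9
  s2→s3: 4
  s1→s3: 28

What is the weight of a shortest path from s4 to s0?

21

Comparing a few candidate routes:
s4 -> s1 -> s5 -> s0: 6 + 22 + 6 = 34
s4 -> s2 -> s5 -> s0: 6 + 28 + 6 = 40
s4 -> s2 -> s3 -> s5 -> s0: 6 + 4 + 5 + 6 = 21
s4 -> s1 -> s3 -> s5 -> s0: 6 + 28 + 5 + 6 = 45
s4 -> s2 -> s1 -> s5 -> s0: 6 + 13 + 22 + 6 = 47
Best route has total 21.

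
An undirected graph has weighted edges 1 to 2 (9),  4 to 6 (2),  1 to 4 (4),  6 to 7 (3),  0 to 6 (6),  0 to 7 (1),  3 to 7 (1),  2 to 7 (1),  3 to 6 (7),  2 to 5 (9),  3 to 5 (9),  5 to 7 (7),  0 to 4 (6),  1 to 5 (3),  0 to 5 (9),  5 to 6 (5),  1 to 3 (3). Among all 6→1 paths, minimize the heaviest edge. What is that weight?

Comparing a few candidate routes:
6 - 5 - 1: max(5, 3) = 5
6 - 4 - 1: max(2, 4) = 4
6 - 0 - 4 - 1: max(6, 6, 4) = 6
6 - 7 - 3 - 1: max(3, 1, 3) = 3
Best route has worst link 3.

3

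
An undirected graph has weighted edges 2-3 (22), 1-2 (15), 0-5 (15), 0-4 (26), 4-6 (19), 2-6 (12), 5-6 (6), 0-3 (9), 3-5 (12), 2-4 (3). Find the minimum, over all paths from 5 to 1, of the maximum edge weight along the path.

Some routes from 5 to 1:
5 → 3 → 2 → 1: max(12, 22, 15) = 22
5 → 6 → 2 → 1: max(6, 12, 15) = 15
5 → 6 → 4 → 2 → 1: max(6, 19, 3, 15) = 19
Smallest bottleneck: 15.

15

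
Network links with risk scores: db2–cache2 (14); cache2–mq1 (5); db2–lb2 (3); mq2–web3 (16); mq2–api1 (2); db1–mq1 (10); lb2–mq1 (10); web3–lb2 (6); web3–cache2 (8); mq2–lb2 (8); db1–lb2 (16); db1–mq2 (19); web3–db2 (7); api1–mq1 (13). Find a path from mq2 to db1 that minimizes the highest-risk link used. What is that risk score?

Some routes from mq2 to db1:
mq2 - lb2 - web3 - cache2 - mq1 - db1: max(8, 6, 8, 5, 10) = 10
mq2 - lb2 - mq1 - db1: max(8, 10, 10) = 10
mq2 - lb2 - db2 - web3 - cache2 - mq1 - db1: max(8, 3, 7, 8, 5, 10) = 10
mq2 - api1 - mq1 - db1: max(2, 13, 10) = 13
Smallest bottleneck: 10.

10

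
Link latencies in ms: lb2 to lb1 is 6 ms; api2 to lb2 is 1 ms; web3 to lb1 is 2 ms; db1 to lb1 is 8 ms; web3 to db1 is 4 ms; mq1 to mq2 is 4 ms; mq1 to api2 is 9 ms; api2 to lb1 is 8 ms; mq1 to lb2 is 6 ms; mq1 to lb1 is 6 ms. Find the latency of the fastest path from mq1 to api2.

Comparing a few candidate routes:
mq1 -> lb1 -> lb2 -> api2: 6 + 6 + 1 = 13
mq1 -> lb2 -> api2: 6 + 1 = 7
mq1 -> api2: 9
Best route has total 7 ms.

7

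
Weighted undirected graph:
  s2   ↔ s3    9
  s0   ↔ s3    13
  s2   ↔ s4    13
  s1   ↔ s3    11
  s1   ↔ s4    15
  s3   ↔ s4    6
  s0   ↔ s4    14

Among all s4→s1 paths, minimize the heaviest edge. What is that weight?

Checking several routes:
s4 -> s2 -> s3 -> s1: max(13, 9, 11) = 13
s4 -> s0 -> s3 -> s1: max(14, 13, 11) = 14
s4 -> s3 -> s1: max(6, 11) = 11
Best route has worst link 11.

11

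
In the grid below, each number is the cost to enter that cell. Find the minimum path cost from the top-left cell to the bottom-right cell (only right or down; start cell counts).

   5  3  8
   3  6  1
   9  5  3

18

One optimal route is (0,0) (0,1) (1,1) (1,2) (2,2).
Its cost is 5 + 3 + 6 + 1 + 3 = 18.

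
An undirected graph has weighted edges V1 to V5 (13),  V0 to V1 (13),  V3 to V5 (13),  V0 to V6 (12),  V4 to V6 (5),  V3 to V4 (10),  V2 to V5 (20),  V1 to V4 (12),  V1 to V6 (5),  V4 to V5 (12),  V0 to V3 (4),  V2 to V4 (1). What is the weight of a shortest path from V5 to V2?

A few of the V5→V2 routes:
V5 - V4 - V2: 12 + 1 = 13
V5 - V3 - V4 - V2: 13 + 10 + 1 = 24
V5 - V2: 20
Best route has total 13.

13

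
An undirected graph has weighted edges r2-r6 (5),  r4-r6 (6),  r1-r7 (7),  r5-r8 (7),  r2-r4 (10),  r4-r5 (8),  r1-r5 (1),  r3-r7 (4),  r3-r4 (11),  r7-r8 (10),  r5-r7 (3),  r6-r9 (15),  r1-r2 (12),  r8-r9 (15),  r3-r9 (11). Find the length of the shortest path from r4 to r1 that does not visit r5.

Checking several routes:
r4-r3-r7-r1: 11 + 4 + 7 = 22
r4-r6-r2-r1: 6 + 5 + 12 = 23
r4-r6-r9-r3-r7-r1: 6 + 15 + 11 + 4 + 7 = 43
r4-r2-r1: 10 + 12 = 22
The minimum is 22.

22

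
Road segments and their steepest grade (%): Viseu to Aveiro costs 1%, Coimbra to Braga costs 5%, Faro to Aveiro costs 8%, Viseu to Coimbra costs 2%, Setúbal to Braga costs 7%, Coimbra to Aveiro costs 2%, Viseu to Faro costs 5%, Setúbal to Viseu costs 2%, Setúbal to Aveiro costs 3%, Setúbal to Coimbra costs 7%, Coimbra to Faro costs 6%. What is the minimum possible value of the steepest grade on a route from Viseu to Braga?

5

Comparing a few candidate routes:
Viseu → Aveiro → Coimbra → Braga: max(1, 2, 5) = 5
Viseu → Setúbal → Aveiro → Coimbra → Braga: max(2, 3, 2, 5) = 5
Viseu → Coimbra → Braga: max(2, 5) = 5
Best route has worst link 5%.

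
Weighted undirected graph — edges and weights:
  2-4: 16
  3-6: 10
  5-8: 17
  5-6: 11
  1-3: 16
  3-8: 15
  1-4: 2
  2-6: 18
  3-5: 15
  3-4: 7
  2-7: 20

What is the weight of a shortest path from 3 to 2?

Checking several routes:
3→1→4→2: 16 + 2 + 16 = 34
3→4→2: 7 + 16 = 23
3→6→2: 10 + 18 = 28
Best route has total 23.

23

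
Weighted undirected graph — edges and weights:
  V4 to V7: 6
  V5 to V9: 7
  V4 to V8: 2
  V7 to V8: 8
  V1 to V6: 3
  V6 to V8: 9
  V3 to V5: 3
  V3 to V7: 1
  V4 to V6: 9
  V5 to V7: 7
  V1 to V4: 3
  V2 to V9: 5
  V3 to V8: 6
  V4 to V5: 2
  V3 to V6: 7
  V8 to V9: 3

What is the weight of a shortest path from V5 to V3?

Some routes from V5 to V3:
V5 -> V4 -> V8 -> V7 -> V3: 2 + 2 + 8 + 1 = 13
V5 -> V4 -> V8 -> V3: 2 + 2 + 6 = 10
V5 -> V4 -> V7 -> V3: 2 + 6 + 1 = 9
V5 -> V7 -> V3: 7 + 1 = 8
V5 -> V3: 3
Best route has total 3.

3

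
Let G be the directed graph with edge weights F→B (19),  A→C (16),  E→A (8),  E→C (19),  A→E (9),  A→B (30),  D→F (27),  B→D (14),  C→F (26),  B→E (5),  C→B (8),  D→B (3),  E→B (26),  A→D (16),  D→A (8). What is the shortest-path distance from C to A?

Comparing a few candidate routes:
C - B - D - A: 8 + 14 + 8 = 30
C - B - E - A: 8 + 5 + 8 = 21
C - F - B - E - A: 26 + 19 + 5 + 8 = 58
The minimum is 21.

21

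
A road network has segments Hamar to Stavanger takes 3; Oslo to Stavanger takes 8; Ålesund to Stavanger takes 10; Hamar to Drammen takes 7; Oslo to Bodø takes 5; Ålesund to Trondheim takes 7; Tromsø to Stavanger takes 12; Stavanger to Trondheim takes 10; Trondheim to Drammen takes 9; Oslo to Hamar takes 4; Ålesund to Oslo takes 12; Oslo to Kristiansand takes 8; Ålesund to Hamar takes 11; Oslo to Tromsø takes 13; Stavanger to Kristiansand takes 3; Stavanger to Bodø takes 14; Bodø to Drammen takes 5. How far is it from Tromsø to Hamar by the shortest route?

Checking several routes:
Tromsø → Stavanger → Kristiansand → Oslo → Hamar: 12 + 3 + 8 + 4 = 27
Tromsø → Oslo → Stavanger → Hamar: 13 + 8 + 3 = 24
Tromsø → Stavanger → Hamar: 12 + 3 = 15
Tromsø → Oslo → Hamar: 13 + 4 = 17
Tromsø → Stavanger → Oslo → Hamar: 12 + 8 + 4 = 24
The minimum is 15.

15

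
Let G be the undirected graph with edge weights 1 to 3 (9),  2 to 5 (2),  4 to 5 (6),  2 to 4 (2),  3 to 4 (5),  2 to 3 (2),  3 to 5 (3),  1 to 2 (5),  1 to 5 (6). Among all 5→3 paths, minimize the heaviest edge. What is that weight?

2

Comparing a few candidate routes:
5-4-3: max(6, 5) = 6
5-4-2-3: max(6, 2, 2) = 6
5-3: max(3) = 3
5-2-4-3: max(2, 2, 5) = 5
5-2-3: max(2, 2) = 2
Best route has worst link 2.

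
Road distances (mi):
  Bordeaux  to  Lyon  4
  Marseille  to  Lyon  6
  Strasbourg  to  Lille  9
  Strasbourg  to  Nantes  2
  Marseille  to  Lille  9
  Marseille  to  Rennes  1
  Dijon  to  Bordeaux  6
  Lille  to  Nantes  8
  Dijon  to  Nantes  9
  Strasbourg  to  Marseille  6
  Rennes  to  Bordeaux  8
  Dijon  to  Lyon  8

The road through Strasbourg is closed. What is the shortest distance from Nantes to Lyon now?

Some routes from Nantes to Lyon avoiding Strasbourg:
Nantes-Dijon-Bordeaux-Lyon: 9 + 6 + 4 = 19
Nantes-Dijon-Bordeaux-Rennes-Marseille-Lyon: 9 + 6 + 8 + 1 + 6 = 30
Nantes-Dijon-Lyon: 9 + 8 = 17
Nantes-Lille-Marseille-Lyon: 8 + 9 + 6 = 23
Nantes-Lille-Marseille-Rennes-Bordeaux-Lyon: 8 + 9 + 1 + 8 + 4 = 30
Shortest: 17 mi.

17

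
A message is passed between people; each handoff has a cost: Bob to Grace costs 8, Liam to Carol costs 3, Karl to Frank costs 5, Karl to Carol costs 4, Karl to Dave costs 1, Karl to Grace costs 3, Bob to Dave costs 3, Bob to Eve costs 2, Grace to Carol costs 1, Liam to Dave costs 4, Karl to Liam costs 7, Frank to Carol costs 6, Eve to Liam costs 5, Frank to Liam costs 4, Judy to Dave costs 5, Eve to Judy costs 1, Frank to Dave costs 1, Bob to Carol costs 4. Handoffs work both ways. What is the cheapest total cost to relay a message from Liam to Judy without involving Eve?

9

Comparing a few candidate routes:
Liam-Karl-Dave-Judy: 7 + 1 + 5 = 13
Liam-Dave-Judy: 4 + 5 = 9
Liam-Carol-Grace-Karl-Dave-Judy: 3 + 1 + 3 + 1 + 5 = 13
Liam-Frank-Dave-Judy: 4 + 1 + 5 = 10
Best route has total 9.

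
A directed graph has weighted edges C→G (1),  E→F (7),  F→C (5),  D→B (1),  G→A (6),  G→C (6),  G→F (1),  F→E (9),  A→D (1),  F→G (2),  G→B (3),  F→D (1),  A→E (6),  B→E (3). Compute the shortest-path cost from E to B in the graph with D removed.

12

Routes from E to B avoiding D:
E → F → C → G → B: 7 + 5 + 1 + 3 = 16
E → F → G → B: 7 + 2 + 3 = 12
Shortest: 12.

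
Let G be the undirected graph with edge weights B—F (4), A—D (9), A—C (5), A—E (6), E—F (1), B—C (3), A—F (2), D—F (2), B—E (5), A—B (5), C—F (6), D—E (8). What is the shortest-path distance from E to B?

5

Some routes from E to B:
E→F→A→C→B: 1 + 2 + 5 + 3 = 11
E→F→A→B: 1 + 2 + 5 = 8
E→A→B: 6 + 5 = 11
E→F→C→B: 1 + 6 + 3 = 10
E→F→B: 1 + 4 = 5
E→B: 5
Best route has total 5.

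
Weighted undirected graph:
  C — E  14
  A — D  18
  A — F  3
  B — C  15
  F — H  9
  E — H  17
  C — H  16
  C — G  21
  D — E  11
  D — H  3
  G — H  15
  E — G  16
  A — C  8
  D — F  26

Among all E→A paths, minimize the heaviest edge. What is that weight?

11

A few of the E→A routes:
E-C-A: max(14, 8) = 14
E-D-H-C-A: max(11, 3, 16, 8) = 16
E-D-H-F-A: max(11, 3, 9, 3) = 11
E-G-H-F-A: max(16, 15, 9, 3) = 16
Smallest bottleneck: 11.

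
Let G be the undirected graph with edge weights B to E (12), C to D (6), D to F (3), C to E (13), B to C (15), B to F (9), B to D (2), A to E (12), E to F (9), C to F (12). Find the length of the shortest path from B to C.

Some routes from B to C:
B - D - C: 2 + 6 = 8
B - C: 15
B - D - F - C: 2 + 3 + 12 = 17
B - F - C: 9 + 12 = 21
B - F - D - C: 9 + 3 + 6 = 18
Best route has total 8.

8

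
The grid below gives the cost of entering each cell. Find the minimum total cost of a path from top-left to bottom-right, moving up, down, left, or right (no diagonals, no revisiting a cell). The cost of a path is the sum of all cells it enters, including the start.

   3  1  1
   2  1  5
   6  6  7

17

Take r0c0→r0c1→r0c2→r1c2→r2c2 for a total of 3 + 1 + 1 + 5 + 7 = 17.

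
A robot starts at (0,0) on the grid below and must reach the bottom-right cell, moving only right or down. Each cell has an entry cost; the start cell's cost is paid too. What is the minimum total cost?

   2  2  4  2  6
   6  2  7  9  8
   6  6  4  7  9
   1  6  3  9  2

Path [0,0] [0,1] [1,1] [2,1] [2,2] [3,2] [3,3] [3,4]: 2 + 2 + 2 + 6 + 4 + 3 + 9 + 2 = 30.
(Top row then right column would cost 35.)

30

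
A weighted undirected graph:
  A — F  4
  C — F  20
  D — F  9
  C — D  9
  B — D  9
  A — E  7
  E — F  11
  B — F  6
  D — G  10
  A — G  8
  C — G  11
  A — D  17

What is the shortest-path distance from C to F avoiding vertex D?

Paths from C to F avoiding D:
C-G-A-E-F: 11 + 8 + 7 + 11 = 37
C-G-A-F: 11 + 8 + 4 = 23
C-F: 20
Shortest: 20.

20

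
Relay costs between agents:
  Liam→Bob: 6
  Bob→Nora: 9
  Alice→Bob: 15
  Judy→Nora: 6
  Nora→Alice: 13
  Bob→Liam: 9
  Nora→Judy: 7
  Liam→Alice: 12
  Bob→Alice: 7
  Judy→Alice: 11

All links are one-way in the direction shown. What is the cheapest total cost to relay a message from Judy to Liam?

Paths from Judy to Liam:
Judy -> Nora -> Alice -> Bob -> Liam: 6 + 13 + 15 + 9 = 43
Judy -> Alice -> Bob -> Liam: 11 + 15 + 9 = 35
The minimum is 35.

35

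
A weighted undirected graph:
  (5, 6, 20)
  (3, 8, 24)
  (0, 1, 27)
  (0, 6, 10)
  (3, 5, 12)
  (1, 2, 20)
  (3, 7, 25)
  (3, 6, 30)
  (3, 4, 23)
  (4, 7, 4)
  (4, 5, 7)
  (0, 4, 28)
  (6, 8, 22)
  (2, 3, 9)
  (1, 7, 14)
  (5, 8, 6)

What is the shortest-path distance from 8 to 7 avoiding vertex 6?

Some routes from 8 to 7 avoiding 6:
8 -> 5 -> 3 -> 4 -> 7: 6 + 12 + 23 + 4 = 45
8 -> 5 -> 4 -> 7: 6 + 7 + 4 = 17
8 -> 5 -> 3 -> 7: 6 + 12 + 25 = 43
The minimum is 17.

17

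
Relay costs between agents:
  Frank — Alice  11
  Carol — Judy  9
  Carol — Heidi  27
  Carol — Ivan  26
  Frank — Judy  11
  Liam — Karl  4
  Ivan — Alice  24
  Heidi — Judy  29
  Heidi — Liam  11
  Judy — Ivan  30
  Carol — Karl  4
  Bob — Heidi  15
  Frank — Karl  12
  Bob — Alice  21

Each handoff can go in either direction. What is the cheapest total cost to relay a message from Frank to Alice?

11

A few of the Frank→Alice routes:
Frank -> Alice: 11
Frank -> Judy -> Ivan -> Alice: 11 + 30 + 24 = 65
Frank -> Judy -> Carol -> Ivan -> Alice: 11 + 9 + 26 + 24 = 70
Frank -> Judy -> Carol -> Karl -> Liam -> Heidi -> Bob -> Alice: 11 + 9 + 4 + 4 + 11 + 15 + 21 = 75
Frank -> Karl -> Carol -> Ivan -> Alice: 12 + 4 + 26 + 24 = 66
Frank -> Karl -> Liam -> Heidi -> Bob -> Alice: 12 + 4 + 11 + 15 + 21 = 63
Best route has total 11.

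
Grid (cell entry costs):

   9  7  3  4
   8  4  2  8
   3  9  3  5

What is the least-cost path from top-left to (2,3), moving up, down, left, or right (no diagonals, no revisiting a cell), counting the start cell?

29

Take (0,0) (0,1) (0,2) (1,2) (2,2) (2,3) for a total of 9 + 7 + 3 + 2 + 3 + 5 = 29.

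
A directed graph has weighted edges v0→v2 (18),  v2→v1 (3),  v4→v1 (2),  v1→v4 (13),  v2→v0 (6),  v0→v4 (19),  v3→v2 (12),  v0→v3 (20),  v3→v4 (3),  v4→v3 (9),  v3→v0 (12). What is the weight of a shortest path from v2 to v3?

25

Candidate routes:
v2 -> v0 -> v4 -> v3: 6 + 19 + 9 = 34
v2 -> v1 -> v4 -> v3: 3 + 13 + 9 = 25
v2 -> v0 -> v3: 6 + 20 = 26
Shortest: 25.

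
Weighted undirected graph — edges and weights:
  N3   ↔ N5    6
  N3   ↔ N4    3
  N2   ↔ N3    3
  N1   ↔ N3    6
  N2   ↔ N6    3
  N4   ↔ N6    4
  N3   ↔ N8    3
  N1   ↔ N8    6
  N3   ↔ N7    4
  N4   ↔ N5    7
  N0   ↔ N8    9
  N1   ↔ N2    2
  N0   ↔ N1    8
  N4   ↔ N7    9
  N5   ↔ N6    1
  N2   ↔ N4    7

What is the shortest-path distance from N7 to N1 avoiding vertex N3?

Paths from N7 to N1 avoiding N3:
N7-N4-N2-N1: 9 + 7 + 2 = 18
N7-N4-N5-N6-N2-N1: 9 + 7 + 1 + 3 + 2 = 22
N7-N4-N6-N2-N1: 9 + 4 + 3 + 2 = 18
Best route has total 18.

18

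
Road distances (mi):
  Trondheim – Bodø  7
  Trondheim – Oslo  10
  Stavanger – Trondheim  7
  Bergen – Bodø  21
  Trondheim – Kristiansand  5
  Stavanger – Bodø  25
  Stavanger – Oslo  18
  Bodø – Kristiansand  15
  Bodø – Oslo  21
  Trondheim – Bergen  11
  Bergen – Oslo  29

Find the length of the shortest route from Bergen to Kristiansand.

16

Comparing a few candidate routes:
Bergen → Trondheim → Bodø → Kristiansand: 11 + 7 + 15 = 33
Bergen → Bodø → Trondheim → Kristiansand: 21 + 7 + 5 = 33
Bergen → Oslo → Trondheim → Kristiansand: 29 + 10 + 5 = 44
Bergen → Bodø → Kristiansand: 21 + 15 = 36
Bergen → Trondheim → Kristiansand: 11 + 5 = 16
The minimum is 16 mi.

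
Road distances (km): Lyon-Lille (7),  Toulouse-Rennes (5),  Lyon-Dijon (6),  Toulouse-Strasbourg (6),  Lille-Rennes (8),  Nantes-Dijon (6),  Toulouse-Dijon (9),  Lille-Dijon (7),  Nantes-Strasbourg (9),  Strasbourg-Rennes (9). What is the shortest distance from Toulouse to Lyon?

15

Comparing a few candidate routes:
Toulouse - Rennes - Lille - Dijon - Lyon: 5 + 8 + 7 + 6 = 26
Toulouse - Rennes - Lille - Lyon: 5 + 8 + 7 = 20
Toulouse - Dijon - Lille - Lyon: 9 + 7 + 7 = 23
Toulouse - Dijon - Lyon: 9 + 6 = 15
Shortest: 15 km.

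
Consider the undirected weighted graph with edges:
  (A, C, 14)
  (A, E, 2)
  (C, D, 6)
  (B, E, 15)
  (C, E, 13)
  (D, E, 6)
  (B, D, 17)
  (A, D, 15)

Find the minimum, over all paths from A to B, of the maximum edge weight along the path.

15

Checking several routes:
A - E - B: max(2, 15) = 15
A - D - C - E - B: max(15, 6, 13, 15) = 15
A - D - E - B: max(15, 6, 15) = 15
Best route has worst link 15.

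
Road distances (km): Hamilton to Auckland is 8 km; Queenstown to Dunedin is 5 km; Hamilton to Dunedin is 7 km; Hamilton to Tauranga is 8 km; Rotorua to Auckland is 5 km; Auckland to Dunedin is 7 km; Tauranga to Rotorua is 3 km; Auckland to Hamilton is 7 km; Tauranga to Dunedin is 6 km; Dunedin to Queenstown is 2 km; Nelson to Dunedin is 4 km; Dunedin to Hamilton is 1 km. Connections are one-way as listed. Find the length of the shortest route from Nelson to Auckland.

13

Candidate routes:
Nelson-Dunedin-Hamilton-Tauranga-Rotorua-Auckland: 4 + 1 + 8 + 3 + 5 = 21
Nelson-Dunedin-Hamilton-Auckland: 4 + 1 + 8 = 13
Shortest: 13 km.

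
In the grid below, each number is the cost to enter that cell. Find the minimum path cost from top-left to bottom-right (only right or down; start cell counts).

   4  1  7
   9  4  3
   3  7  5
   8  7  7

24

Best path: (0,0) → (0,1) → (1,1) → (1,2) → (2,2) → (3,2)
Cost: 4 + 1 + 4 + 3 + 5 + 7 = 24
For comparison, the top-then-right route costs 27.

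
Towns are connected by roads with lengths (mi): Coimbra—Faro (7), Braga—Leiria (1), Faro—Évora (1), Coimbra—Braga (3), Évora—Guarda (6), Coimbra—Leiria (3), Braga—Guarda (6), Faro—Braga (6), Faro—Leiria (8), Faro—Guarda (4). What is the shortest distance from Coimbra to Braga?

3

Some routes from Coimbra to Braga:
Coimbra→Faro→Guarda→Braga: 7 + 4 + 6 = 17
Coimbra→Faro→Braga: 7 + 6 = 13
Coimbra→Leiria→Braga: 3 + 1 = 4
Coimbra→Braga: 3
Coimbra→Leiria→Faro→Braga: 3 + 8 + 6 = 17
Coimbra→Faro→Leiria→Braga: 7 + 8 + 1 = 16
Shortest: 3 mi.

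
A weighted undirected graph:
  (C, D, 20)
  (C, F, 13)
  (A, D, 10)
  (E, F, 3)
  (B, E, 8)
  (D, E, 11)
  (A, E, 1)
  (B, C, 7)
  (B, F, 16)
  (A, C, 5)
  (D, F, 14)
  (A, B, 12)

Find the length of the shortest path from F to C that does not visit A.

13

Some routes from F to C avoiding A:
F→E→D→C: 3 + 11 + 20 = 34
F→E→B→C: 3 + 8 + 7 = 18
F→D→C: 14 + 20 = 34
F→B→C: 16 + 7 = 23
F→C: 13
Best route has total 13.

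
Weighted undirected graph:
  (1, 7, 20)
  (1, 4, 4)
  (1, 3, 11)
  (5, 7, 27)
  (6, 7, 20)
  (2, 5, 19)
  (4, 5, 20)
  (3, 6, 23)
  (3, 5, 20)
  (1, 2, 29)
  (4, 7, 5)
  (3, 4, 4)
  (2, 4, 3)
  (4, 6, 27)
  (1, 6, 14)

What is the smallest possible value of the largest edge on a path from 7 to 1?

Some routes from 7 to 1:
7-6-1: max(20, 14) = 20
7-4-1: max(5, 4) = 5
7-4-5-3-1: max(5, 20, 20, 11) = 20
7-1: max(20) = 20
7-4-3-1: max(5, 4, 11) = 11
7-4-2-5-3-1: max(5, 3, 19, 20, 11) = 20
Smallest bottleneck: 5.

5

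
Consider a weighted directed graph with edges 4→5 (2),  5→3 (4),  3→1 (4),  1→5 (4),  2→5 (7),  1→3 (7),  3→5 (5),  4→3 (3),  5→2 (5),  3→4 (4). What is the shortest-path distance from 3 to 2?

Routes from 3 to 2:
3 → 1 → 5 → 2: 4 + 4 + 5 = 13
3 → 4 → 5 → 2: 4 + 2 + 5 = 11
3 → 5 → 2: 5 + 5 = 10
Best route has total 10.

10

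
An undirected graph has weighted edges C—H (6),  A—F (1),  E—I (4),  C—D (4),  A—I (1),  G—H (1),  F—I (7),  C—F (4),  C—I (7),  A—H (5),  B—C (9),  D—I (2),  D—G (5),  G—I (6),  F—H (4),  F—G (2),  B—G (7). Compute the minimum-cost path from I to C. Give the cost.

A few of the I→C routes:
I -> F -> C: 7 + 4 = 11
I -> D -> C: 2 + 4 = 6
I -> C: 7
I -> A -> F -> C: 1 + 1 + 4 = 6
Best route has total 6.

6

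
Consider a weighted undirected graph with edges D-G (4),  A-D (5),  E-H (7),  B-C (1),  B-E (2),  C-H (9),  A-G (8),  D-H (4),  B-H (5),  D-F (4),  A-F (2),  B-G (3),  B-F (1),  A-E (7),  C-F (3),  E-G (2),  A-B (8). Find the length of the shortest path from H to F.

6

Checking several routes:
H - D - F: 4 + 4 = 8
H - D - A - F: 4 + 5 + 2 = 11
H - C - B - F: 9 + 1 + 1 = 11
H - B - C - F: 5 + 1 + 3 = 9
H - B - F: 5 + 1 = 6
H - E - B - F: 7 + 2 + 1 = 10
Shortest: 6.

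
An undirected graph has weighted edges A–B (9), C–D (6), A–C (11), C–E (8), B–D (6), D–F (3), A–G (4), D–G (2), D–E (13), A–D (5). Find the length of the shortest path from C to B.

Checking several routes:
C - A - B: 11 + 9 = 20
C - A - D - B: 11 + 5 + 6 = 22
C - D - A - B: 6 + 5 + 9 = 20
C - D - G - A - B: 6 + 2 + 4 + 9 = 21
C - D - B: 6 + 6 = 12
Best route has total 12.

12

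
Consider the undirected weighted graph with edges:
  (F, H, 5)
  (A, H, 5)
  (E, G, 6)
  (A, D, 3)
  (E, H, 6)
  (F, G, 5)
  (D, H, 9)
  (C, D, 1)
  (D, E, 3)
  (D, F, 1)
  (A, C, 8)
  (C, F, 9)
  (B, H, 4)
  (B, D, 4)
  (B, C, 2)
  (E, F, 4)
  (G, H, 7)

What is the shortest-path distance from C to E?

4

Checking several routes:
C→B→D→E: 2 + 4 + 3 = 9
C→B→D→F→E: 2 + 4 + 1 + 4 = 11
C→D→E: 1 + 3 = 4
C→B→H→E: 2 + 4 + 6 = 12
C→D→F→E: 1 + 1 + 4 = 6
The minimum is 4.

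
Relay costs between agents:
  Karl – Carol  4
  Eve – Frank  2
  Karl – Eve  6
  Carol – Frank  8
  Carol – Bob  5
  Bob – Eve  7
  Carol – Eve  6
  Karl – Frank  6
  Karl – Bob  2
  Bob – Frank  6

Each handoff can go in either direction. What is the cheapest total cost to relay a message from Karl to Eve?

6

A few of the Karl→Eve routes:
Karl → Frank → Eve: 6 + 2 = 8
Karl → Carol → Eve: 4 + 6 = 10
Karl → Bob → Frank → Eve: 2 + 6 + 2 = 10
Karl → Bob → Eve: 2 + 7 = 9
Karl → Eve: 6
Shortest: 6.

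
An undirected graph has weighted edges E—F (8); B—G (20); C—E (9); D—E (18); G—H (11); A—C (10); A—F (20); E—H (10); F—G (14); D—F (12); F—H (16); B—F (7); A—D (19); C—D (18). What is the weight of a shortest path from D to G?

Some routes from D to G:
D - E - H - G: 18 + 10 + 11 = 39
D - F - G: 12 + 14 = 26
D - F - H - G: 12 + 16 + 11 = 39
The minimum is 26.

26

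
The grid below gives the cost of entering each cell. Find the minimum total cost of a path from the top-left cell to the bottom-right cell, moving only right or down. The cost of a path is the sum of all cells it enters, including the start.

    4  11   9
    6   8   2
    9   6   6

26

Path (0,0)→(1,0)→(1,1)→(1,2)→(2,2): 4 + 6 + 8 + 2 + 6 = 26.
(Top row then right column would cost 32.)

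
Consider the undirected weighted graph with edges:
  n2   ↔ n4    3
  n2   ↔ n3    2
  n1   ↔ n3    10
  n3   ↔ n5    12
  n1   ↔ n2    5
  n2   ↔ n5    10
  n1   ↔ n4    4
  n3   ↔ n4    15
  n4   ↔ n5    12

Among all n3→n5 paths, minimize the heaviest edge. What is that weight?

10

Some routes from n3 to n5:
n3-n1-n4-n2-n5: max(10, 4, 3, 10) = 10
n3-n1-n2-n5: max(10, 5, 10) = 10
n3-n2-n5: max(2, 10) = 10
n3-n5: max(12) = 12
Best route has worst link 10.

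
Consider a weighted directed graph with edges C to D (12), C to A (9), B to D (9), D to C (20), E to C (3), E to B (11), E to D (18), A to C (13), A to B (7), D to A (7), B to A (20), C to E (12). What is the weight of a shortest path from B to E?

Paths from B to E:
B→D→C→E: 9 + 20 + 12 = 41
B→A→C→E: 20 + 13 + 12 = 45
B→D→A→C→E: 9 + 7 + 13 + 12 = 41
The minimum is 41.

41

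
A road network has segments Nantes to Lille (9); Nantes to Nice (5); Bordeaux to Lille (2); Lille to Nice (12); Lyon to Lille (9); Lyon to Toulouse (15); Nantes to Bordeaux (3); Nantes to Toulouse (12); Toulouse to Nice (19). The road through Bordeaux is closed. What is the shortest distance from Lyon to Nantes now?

18

Candidate routes:
Lyon→Toulouse→Nice→Nantes: 15 + 19 + 5 = 39
Lyon→Toulouse→Nice→Lille→Nantes: 15 + 19 + 12 + 9 = 55
Lyon→Toulouse→Nantes: 15 + 12 = 27
Lyon→Lille→Nice→Nantes: 9 + 12 + 5 = 26
Lyon→Lille→Nantes: 9 + 9 = 18
Lyon→Lille→Nice→Toulouse→Nantes: 9 + 12 + 19 + 12 = 52
Best route has total 18 km.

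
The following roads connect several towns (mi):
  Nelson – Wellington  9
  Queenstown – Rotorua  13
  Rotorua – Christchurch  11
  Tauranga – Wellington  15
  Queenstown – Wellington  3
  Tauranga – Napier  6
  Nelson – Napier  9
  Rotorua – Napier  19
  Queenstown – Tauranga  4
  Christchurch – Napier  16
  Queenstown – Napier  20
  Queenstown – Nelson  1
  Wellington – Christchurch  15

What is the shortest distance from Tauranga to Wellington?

7

Comparing a few candidate routes:
Tauranga-Napier-Nelson-Queenstown-Wellington: 6 + 9 + 1 + 3 = 19
Tauranga-Napier-Nelson-Wellington: 6 + 9 + 9 = 24
Tauranga-Queenstown-Nelson-Wellington: 4 + 1 + 9 = 14
Tauranga-Queenstown-Wellington: 4 + 3 = 7
Tauranga-Wellington: 15
Best route has total 7 mi.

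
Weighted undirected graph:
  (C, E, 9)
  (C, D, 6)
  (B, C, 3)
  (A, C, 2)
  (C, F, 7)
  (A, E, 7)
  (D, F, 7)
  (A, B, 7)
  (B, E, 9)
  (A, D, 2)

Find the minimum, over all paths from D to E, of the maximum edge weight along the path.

Checking several routes:
D - F - C - B - A - E: max(7, 7, 3, 7, 7) = 7
D - C - B - A - E: max(6, 3, 7, 7) = 7
D - F - C - A - E: max(7, 7, 2, 7) = 7
D - C - A - E: max(6, 2, 7) = 7
Best route has worst link 7.

7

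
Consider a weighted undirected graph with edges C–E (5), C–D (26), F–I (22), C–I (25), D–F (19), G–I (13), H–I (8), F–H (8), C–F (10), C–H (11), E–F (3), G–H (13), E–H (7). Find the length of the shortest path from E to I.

Some routes from E to I:
E→H→I: 7 + 8 = 15
E→C→I: 5 + 25 = 30
E→C→H→I: 5 + 11 + 8 = 24
E→F→I: 3 + 22 = 25
E→F→H→I: 3 + 8 + 8 = 19
Shortest: 15.

15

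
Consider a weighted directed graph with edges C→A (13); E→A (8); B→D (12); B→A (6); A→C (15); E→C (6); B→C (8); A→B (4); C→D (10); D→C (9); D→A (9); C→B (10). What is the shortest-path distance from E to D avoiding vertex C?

24

Routes from E to D avoiding C:
E -> A -> B -> D: 8 + 4 + 12 = 24
The minimum is 24.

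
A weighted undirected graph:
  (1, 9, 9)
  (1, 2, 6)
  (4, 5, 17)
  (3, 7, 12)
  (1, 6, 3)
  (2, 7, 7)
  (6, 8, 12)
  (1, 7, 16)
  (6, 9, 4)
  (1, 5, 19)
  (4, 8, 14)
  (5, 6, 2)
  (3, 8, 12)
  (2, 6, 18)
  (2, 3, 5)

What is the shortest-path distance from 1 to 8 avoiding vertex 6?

Candidate routes:
1 → 7 → 2 → 3 → 8: 16 + 7 + 5 + 12 = 40
1 → 5 → 4 → 8: 19 + 17 + 14 = 50
1 → 7 → 3 → 8: 16 + 12 + 12 = 40
1 → 2 → 7 → 3 → 8: 6 + 7 + 12 + 12 = 37
1 → 2 → 3 → 8: 6 + 5 + 12 = 23
The minimum is 23.

23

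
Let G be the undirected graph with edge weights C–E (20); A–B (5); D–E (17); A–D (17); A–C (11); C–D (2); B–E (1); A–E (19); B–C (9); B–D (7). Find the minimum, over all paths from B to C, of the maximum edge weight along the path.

Comparing a few candidate routes:
B→D→C: max(7, 2) = 7
B→A→C: max(5, 11) = 11
B→E→D→A→C: max(1, 17, 17, 11) = 17
B→C: max(9) = 9
B→A→D→C: max(5, 17, 2) = 17
Best route has worst link 7.

7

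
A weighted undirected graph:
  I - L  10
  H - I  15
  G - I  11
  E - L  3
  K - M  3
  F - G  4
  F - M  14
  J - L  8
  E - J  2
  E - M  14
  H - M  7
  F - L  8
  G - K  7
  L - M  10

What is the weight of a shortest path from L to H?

Comparing a few candidate routes:
L -> J -> E -> M -> H: 8 + 2 + 14 + 7 = 31
L -> I -> H: 10 + 15 = 25
L -> F -> G -> K -> M -> H: 8 + 4 + 7 + 3 + 7 = 29
L -> M -> H: 10 + 7 = 17
L -> E -> M -> H: 3 + 14 + 7 = 24
L -> F -> M -> H: 8 + 14 + 7 = 29
Best route has total 17.

17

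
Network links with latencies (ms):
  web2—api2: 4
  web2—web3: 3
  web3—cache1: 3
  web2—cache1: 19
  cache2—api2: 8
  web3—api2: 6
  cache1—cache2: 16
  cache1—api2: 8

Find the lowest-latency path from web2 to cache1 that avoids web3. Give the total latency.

12

Routes from web2 to cache1 avoiding web3:
web2 → cache1: 19
web2 → api2 → cache1: 4 + 8 = 12
web2 → api2 → cache2 → cache1: 4 + 8 + 16 = 28
The minimum is 12 ms.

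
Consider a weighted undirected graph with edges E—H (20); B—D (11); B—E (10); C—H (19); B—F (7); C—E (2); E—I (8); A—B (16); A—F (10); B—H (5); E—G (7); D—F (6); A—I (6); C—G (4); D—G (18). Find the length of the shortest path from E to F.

17

Some routes from E to F:
E -> C -> G -> D -> F: 2 + 4 + 18 + 6 = 30
E -> B -> D -> F: 10 + 11 + 6 = 27
E -> B -> F: 10 + 7 = 17
E -> I -> A -> F: 8 + 6 + 10 = 24
Best route has total 17.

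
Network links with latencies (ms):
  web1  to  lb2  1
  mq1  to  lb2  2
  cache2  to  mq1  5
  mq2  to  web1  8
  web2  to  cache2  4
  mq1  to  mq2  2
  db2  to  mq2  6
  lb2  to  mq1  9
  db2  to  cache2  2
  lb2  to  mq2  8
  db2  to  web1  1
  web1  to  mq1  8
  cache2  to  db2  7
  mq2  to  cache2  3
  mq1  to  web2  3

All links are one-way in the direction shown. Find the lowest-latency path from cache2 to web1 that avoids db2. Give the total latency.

15

Routes from cache2 to web1 avoiding db2:
cache2 → mq1 → mq2 → web1: 5 + 2 + 8 = 15
cache2 → mq1 → lb2 → mq2 → web1: 5 + 2 + 8 + 8 = 23
Best route has total 15 ms.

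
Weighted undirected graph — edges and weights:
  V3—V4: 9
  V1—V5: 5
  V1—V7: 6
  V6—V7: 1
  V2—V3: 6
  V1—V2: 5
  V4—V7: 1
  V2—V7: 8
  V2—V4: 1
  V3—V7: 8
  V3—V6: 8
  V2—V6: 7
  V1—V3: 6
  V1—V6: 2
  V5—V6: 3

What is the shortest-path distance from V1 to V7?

Checking several routes:
V1 → V6 → V7: 2 + 1 = 3
V1 → V7: 6
V1 → V2 → V4 → V7: 5 + 1 + 1 = 7
V1 → V5 → V6 → V7: 5 + 3 + 1 = 9
Shortest: 3.

3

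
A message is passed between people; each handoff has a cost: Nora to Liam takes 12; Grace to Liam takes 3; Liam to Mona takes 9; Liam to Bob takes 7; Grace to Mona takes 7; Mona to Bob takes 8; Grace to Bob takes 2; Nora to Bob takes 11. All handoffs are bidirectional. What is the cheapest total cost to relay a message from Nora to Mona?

19

A few of the Nora→Mona routes:
Nora→Bob→Grace→Mona: 11 + 2 + 7 = 20
Nora→Bob→Mona: 11 + 8 = 19
Nora→Liam→Mona: 12 + 9 = 21
The minimum is 19.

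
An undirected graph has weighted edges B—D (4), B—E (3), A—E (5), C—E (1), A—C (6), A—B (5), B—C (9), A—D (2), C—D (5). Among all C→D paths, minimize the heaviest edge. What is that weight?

Checking several routes:
C-E-A-B-D: max(1, 5, 5, 4) = 5
C-D: max(5) = 5
C-E-B-D: max(1, 3, 4) = 4
C-E-A-D: max(1, 5, 2) = 5
The minimum achievable maximum is 4.

4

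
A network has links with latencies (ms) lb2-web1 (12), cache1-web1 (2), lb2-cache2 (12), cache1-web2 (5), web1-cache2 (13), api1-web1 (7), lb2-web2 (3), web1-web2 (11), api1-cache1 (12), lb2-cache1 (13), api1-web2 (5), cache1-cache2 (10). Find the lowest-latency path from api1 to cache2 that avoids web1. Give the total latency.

Some routes from api1 to cache2 avoiding web1:
api1-cache1-web2-lb2-cache2: 12 + 5 + 3 + 12 = 32
api1-web2-lb2-cache2: 5 + 3 + 12 = 20
api1-cache1-cache2: 12 + 10 = 22
api1-web2-lb2-cache1-cache2: 5 + 3 + 13 + 10 = 31
api1-web2-cache1-cache2: 5 + 5 + 10 = 20
Best route has total 20 ms.

20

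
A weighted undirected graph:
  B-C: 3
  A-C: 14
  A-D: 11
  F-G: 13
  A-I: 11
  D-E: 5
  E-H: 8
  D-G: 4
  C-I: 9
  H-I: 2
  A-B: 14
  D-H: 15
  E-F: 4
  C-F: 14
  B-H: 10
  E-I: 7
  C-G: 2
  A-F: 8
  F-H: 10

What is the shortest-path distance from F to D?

Comparing a few candidate routes:
F→E→D: 4 + 5 = 9
F→A→D: 8 + 11 = 19
F→G→D: 13 + 4 = 17
The minimum is 9.

9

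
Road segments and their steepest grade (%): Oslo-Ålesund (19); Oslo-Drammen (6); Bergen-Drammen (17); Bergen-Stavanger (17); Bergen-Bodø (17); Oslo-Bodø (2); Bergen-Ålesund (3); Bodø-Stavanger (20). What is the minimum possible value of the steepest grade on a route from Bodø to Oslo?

2

Paths from Bodø to Oslo:
Bodø→Oslo: max(2) = 2
Bodø→Bergen→Ålesund→Oslo: max(17, 3, 19) = 19
Bodø→Bergen→Drammen→Oslo: max(17, 17, 6) = 17
Bodø→Stavanger→Bergen→Drammen→Oslo: max(20, 17, 17, 6) = 20
Bodø→Stavanger→Bergen→Ålesund→Oslo: max(20, 17, 3, 19) = 20
Best route has worst link 2%.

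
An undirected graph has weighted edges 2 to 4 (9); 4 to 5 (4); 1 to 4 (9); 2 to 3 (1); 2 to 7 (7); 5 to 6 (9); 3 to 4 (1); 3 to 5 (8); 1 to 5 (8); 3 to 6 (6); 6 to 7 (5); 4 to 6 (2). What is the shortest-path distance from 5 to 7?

Some routes from 5 to 7:
5-4-3-2-7: 4 + 1 + 1 + 7 = 13
5-4-3-6-7: 4 + 1 + 6 + 5 = 16
5-6-7: 9 + 5 = 14
5-4-6-7: 4 + 2 + 5 = 11
Shortest: 11.

11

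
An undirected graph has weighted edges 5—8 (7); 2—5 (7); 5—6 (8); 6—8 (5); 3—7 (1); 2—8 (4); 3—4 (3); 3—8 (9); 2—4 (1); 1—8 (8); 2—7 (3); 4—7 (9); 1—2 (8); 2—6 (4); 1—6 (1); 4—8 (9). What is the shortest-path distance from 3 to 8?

8

A few of the 3→8 routes:
3→4→8: 3 + 9 = 12
3→7→2→6→8: 1 + 3 + 4 + 5 = 13
3→4→2→8: 3 + 1 + 4 = 8
3→7→2→8: 1 + 3 + 4 = 8
3→4→2→6→8: 3 + 1 + 4 + 5 = 13
3→8: 9
The minimum is 8.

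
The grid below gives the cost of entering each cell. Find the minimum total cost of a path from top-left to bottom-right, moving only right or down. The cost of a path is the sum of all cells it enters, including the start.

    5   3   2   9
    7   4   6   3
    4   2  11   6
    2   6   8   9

34

One optimal route is r0c0 r0c1 r0c2 r1c2 r1c3 r2c3 r3c3.
Its cost is 5 + 3 + 2 + 6 + 3 + 6 + 9 = 34.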